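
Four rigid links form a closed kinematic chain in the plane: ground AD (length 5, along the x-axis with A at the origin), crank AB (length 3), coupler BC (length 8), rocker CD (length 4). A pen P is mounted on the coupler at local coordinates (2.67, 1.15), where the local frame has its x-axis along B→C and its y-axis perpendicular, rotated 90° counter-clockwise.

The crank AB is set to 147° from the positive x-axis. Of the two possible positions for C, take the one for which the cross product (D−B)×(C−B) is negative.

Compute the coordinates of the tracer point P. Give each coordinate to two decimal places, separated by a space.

0.24 0.72

A=(0,0), D=(5.00,0)
B = A + 3.00·(cos147°, sin147°) = (-2.5160, 1.6339)
|BD| = 7.6916
circle(B,8.00) ∩ circle(D,4.00): a=6.9661, h=3.9337
  candidates: C₊=(5.1267,3.9980) cross=30.256; C₋=(3.4555,-3.6898) cross=-30.256
  mode - wants cross < 0 → take C=(3.4555,-3.6898) (cross=-30.256)
ex = (C−B)/|BC| = (0.7464,-0.6655); ey = (0.6655,0.7464)
P = B + 2.67·ex + 1.15·ey = (0.2422,0.7155)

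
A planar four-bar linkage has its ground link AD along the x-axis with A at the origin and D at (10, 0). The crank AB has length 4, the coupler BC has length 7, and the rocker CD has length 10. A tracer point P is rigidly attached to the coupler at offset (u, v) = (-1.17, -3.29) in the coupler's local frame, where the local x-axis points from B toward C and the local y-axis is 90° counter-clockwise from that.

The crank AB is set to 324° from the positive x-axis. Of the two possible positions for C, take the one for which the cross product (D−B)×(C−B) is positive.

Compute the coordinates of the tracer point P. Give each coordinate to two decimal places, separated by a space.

A=(0,0), D=(10.00,0)
B = A + 4.00·(cos324°, sin324°) = (3.2361, -2.3511)
|BD| = 7.1609
circle(B,7.00) ∩ circle(D,10.00): a=0.0195, h=7.0000
  candidates: C₊=(0.9561,4.2672) cross=50.126; C₋=(5.5527,-8.9567) cross=-50.126
  mode + wants cross > 0 → take C=(0.9561,4.2672) (cross=50.126)
ex = (C−B)/|BC| = (-0.3257,0.9455); ey = (-0.9455,-0.3257)
P = B + -1.17·ex + -3.29·ey = (6.7277,-2.3858)

6.73 -2.39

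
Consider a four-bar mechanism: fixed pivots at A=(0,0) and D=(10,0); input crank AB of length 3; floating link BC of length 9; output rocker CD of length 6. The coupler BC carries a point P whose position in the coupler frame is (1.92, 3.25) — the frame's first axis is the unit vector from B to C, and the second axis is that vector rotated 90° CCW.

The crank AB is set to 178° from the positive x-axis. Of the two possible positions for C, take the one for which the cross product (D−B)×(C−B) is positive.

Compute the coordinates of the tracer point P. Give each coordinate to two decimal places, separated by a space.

-2.53 3.85

A=(0,0), D=(10.00,0)
B = A + 3.00·(cos178°, sin178°) = (-2.9982, 0.1047)
|BD| = 12.9986
circle(B,9.00) ∩ circle(D,6.00): a=8.2303, h=3.6418
  candidates: C₊=(5.2611,3.6801) cross=47.339; C₋=(5.2025,-3.6033) cross=-47.339
  mode + wants cross > 0 → take C=(5.2611,3.6801) (cross=47.339)
ex = (C−B)/|BC| = (0.9177,0.3973); ey = (-0.3973,0.9177)
P = B + 1.92·ex + 3.25·ey = (-2.5273,3.8500)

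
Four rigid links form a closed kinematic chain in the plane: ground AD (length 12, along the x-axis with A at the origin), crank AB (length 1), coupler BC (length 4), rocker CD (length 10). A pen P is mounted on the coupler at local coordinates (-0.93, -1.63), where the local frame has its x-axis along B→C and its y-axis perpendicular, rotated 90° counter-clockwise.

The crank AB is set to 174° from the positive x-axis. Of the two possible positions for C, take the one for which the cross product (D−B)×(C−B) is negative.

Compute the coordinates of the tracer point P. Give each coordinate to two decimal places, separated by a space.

A=(0,0), D=(12.00,0)
B = A + 1.00·(cos174°, sin174°) = (-0.9945, 0.1045)
|BD| = 12.9949
circle(B,4.00) ∩ circle(D,10.00): a=3.2654, h=2.3102
  candidates: C₊=(2.2894,2.3884) cross=30.020; C₋=(2.2522,-2.2318) cross=-30.020
  mode - wants cross < 0 → take C=(2.2522,-2.2318) (cross=-30.020)
ex = (C−B)/|BC| = (0.8117,-0.5841); ey = (0.5841,0.8117)
P = B + -0.93·ex + -1.63·ey = (-2.7015,-0.6753)

-2.70 -0.68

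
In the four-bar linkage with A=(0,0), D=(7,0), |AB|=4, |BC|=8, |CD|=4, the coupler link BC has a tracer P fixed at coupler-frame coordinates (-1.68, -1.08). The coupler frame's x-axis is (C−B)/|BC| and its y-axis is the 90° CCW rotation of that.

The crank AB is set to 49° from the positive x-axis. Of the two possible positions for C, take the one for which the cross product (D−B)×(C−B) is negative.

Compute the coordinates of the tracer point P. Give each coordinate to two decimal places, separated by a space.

A=(0,0), D=(7.00,0)
B = A + 4.00·(cos49°, sin49°) = (2.6242, 3.0188)
|BD| = 5.3161
circle(B,8.00) ∩ circle(D,4.00): a=7.1726, h=3.5430
  candidates: C₊=(10.5402,1.8621) cross=18.835; C₋=(6.5162,-3.9706) cross=-18.835
  mode - wants cross < 0 → take C=(6.5162,-3.9706) (cross=-18.835)
ex = (C−B)/|BC| = (0.4865,-0.8737); ey = (0.8737,0.4865)
P = B + -1.68·ex + -1.08·ey = (0.8633,3.9612)

0.86 3.96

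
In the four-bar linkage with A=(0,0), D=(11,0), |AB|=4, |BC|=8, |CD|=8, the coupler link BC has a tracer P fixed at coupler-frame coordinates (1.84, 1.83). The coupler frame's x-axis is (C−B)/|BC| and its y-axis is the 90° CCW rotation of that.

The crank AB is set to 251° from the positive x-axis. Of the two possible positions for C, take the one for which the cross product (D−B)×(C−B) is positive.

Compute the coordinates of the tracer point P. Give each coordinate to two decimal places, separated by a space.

-1.68 -1.21

A=(0,0), D=(11.00,0)
B = A + 4.00·(cos251°, sin251°) = (-1.3023, -3.7821)
|BD| = 12.8705
circle(B,8.00) ∩ circle(D,8.00): a=6.4353, h=4.7526
  candidates: C₊=(3.4523,2.6518) cross=61.169; C₋=(6.2455,-6.4338) cross=-61.169
  mode + wants cross > 0 → take C=(3.4523,2.6518) (cross=61.169)
ex = (C−B)/|BC| = (0.5943,0.8042); ey = (-0.8042,0.5943)
P = B + 1.84·ex + 1.83·ey = (-1.6805,-1.2147)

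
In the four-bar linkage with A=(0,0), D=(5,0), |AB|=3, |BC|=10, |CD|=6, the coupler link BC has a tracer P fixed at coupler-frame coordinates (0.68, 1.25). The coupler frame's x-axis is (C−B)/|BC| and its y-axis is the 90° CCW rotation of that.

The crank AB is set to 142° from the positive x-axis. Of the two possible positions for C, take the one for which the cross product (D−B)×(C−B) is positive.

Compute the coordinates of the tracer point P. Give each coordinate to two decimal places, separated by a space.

A=(0,0), D=(5.00,0)
B = A + 3.00·(cos142°, sin142°) = (-2.3640, 1.8470)
|BD| = 7.5921
circle(B,10.00) ∩ circle(D,6.00): a=8.0110, h=5.9854
  candidates: C₊=(6.8623,5.7037) cross=45.442; C₋=(3.9502,-5.9074) cross=-45.442
  mode + wants cross > 0 → take C=(6.8623,5.7037) (cross=45.442)
ex = (C−B)/|BC| = (0.9226,0.3857); ey = (-0.3857,0.9226)
P = B + 0.68·ex + 1.25·ey = (-2.2187,3.2625)

-2.22 3.26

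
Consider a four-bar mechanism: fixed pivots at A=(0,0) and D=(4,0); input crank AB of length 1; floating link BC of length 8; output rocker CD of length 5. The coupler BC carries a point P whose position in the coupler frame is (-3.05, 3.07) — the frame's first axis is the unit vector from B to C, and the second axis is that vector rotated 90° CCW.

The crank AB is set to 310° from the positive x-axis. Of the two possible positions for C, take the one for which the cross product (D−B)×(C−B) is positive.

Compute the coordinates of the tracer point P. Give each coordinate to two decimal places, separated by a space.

-3.62 -0.04

A=(0,0), D=(4.00,0)
B = A + 1.00·(cos310°, sin310°) = (0.6428, -0.7660)
|BD| = 3.4435
circle(B,8.00) ∩ circle(D,5.00): a=7.3846, h=3.0770
  candidates: C₊=(7.1578,3.8766) cross=10.596; C₋=(8.5268,-2.1231) cross=-10.596
  mode + wants cross > 0 → take C=(7.1578,3.8766) (cross=10.596)
ex = (C−B)/|BC| = (0.8144,0.5803); ey = (-0.5803,0.8144)
P = B + -3.05·ex + 3.07·ey = (-3.6227,-0.0359)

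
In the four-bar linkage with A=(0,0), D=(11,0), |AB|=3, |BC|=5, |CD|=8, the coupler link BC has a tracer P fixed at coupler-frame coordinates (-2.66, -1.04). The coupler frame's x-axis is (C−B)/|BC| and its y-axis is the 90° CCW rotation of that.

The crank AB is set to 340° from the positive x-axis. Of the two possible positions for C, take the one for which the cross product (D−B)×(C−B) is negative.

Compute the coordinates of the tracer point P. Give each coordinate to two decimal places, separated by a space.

0.66 0.84

A=(0,0), D=(11.00,0)
B = A + 3.00·(cos340°, sin340°) = (2.8191, -1.0261)
|BD| = 8.2450
circle(B,5.00) ∩ circle(D,8.00): a=1.7574, h=4.6810
  candidates: C₊=(3.9803,3.8372) cross=38.595; C₋=(5.1454,-5.4519) cross=-38.595
  mode - wants cross < 0 → take C=(5.1454,-5.4519) (cross=-38.595)
ex = (C−B)/|BC| = (0.4653,-0.8852); ey = (0.8852,0.4653)
P = B + -2.66·ex + -1.04·ey = (0.6609,0.8446)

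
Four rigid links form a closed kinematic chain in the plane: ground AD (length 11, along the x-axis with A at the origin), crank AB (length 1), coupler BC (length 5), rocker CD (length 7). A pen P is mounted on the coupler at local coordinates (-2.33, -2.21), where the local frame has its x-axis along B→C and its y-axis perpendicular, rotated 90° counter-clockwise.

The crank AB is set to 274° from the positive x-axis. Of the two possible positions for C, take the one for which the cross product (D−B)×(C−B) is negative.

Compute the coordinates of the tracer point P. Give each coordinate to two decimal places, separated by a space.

-2.94 -2.11

A=(0,0), D=(11.00,0)
B = A + 1.00·(cos274°, sin274°) = (0.0698, -0.9976)
|BD| = 10.9757
circle(B,5.00) ∩ circle(D,7.00): a=4.3945, h=2.3850
  candidates: C₊=(4.2293,1.7770) cross=26.177; C₋=(4.6628,-2.9733) cross=-26.177
  mode - wants cross < 0 → take C=(4.6628,-2.9733) (cross=-26.177)
ex = (C−B)/|BC| = (0.9186,-0.3951); ey = (0.3951,0.9186)
P = B + -2.33·ex + -2.21·ey = (-2.9439,-2.1070)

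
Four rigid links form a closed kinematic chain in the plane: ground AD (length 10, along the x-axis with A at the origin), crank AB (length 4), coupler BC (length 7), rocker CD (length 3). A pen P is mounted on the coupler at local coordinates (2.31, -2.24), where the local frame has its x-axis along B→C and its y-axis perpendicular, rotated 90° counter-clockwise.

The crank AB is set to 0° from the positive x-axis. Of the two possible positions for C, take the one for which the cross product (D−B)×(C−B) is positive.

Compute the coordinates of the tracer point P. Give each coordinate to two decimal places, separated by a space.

A=(0,0), D=(10.00,0)
B = A + 4.00·(cos0°, sin0°) = (4.0000, 0.0000)
|BD| = 6.0000
circle(B,7.00) ∩ circle(D,3.00): a=6.3333, h=2.9814
  candidates: C₊=(10.3333,2.9814) cross=17.889; C₋=(10.3333,-2.9814) cross=-17.889
  mode + wants cross > 0 → take C=(10.3333,2.9814) (cross=17.889)
ex = (C−B)/|BC| = (0.9048,0.4259); ey = (-0.4259,0.9048)
P = B + 2.31·ex + -2.24·ey = (7.0441,-1.0428)

7.04 -1.04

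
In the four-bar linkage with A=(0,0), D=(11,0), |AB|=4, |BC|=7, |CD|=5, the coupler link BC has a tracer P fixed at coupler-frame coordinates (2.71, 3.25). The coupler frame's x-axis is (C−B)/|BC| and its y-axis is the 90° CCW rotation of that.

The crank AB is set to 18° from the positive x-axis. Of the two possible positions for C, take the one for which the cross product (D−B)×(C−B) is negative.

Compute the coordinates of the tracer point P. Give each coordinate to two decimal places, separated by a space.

8.04 1.20

A=(0,0), D=(11.00,0)
B = A + 4.00·(cos18°, sin18°) = (3.8042, 1.2361)
|BD| = 7.3012
circle(B,7.00) ∩ circle(D,5.00): a=5.2942, h=4.5795
  candidates: C₊=(9.7973,4.8532) cross=33.436; C₋=(8.2467,-4.1736) cross=-33.436
  mode - wants cross < 0 → take C=(8.2467,-4.1736) (cross=-33.436)
ex = (C−B)/|BC| = (0.6346,-0.7728); ey = (0.7728,0.6346)
P = B + 2.71·ex + 3.25·ey = (8.0357,1.2043)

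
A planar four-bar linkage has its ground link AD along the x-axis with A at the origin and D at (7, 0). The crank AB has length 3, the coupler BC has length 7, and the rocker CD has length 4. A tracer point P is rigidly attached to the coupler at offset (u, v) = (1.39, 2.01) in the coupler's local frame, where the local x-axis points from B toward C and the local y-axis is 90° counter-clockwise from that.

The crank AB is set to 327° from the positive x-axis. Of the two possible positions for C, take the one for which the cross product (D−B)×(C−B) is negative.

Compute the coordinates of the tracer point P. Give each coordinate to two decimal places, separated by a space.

4.33 -0.00

A=(0,0), D=(7.00,0)
B = A + 3.00·(cos327°, sin327°) = (2.5160, -1.6339)
|BD| = 4.7724
circle(B,7.00) ∩ circle(D,4.00): a=5.8436, h=3.8539
  candidates: C₊=(6.6870,3.9877) cross=18.392; C₋=(9.3259,-3.2543) cross=-18.392
  mode - wants cross < 0 → take C=(9.3259,-3.2543) (cross=-18.392)
ex = (C−B)/|BC| = (0.9728,-0.2315); ey = (0.2315,0.9728)
P = B + 1.39·ex + 2.01·ey = (4.3335,-0.0003)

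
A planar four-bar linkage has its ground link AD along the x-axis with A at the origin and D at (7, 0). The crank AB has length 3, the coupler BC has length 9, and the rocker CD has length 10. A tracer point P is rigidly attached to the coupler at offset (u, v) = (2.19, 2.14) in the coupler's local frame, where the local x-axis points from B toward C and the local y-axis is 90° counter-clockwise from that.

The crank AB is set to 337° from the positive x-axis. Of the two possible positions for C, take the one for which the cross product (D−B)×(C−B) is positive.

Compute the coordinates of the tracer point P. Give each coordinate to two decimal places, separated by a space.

0.12 0.38

A=(0,0), D=(7.00,0)
B = A + 3.00·(cos337°, sin337°) = (2.7615, -1.1722)
|BD| = 4.3976
circle(B,9.00) ∩ circle(D,10.00): a=0.0385, h=8.9999
  candidates: C₊=(0.3997,7.5124) cross=39.578; C₋=(5.1976,-9.8362) cross=-39.578
  mode + wants cross > 0 → take C=(0.3997,7.5124) (cross=39.578)
ex = (C−B)/|BC| = (-0.2624,0.9650); ey = (-0.9650,-0.2624)
P = B + 2.19·ex + 2.14·ey = (0.1218,0.3795)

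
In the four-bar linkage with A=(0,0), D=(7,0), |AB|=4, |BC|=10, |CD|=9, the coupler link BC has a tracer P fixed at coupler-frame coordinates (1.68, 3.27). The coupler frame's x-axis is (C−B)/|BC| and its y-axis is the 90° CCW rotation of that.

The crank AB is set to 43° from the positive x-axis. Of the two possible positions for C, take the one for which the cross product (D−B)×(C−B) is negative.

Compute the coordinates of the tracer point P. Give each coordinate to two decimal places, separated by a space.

5.94 0.62

A=(0,0), D=(7.00,0)
B = A + 4.00·(cos43°, sin43°) = (2.9254, 2.7280)
|BD| = 4.9035
circle(B,10.00) ∩ circle(D,9.00): a=4.3891, h=8.9853
  candidates: C₊=(11.5715,7.7525) cross=44.059; C₋=(1.5737,-7.1802) cross=-44.059
  mode - wants cross < 0 → take C=(1.5737,-7.1802) (cross=-44.059)
ex = (C−B)/|BC| = (-0.1352,-0.9908); ey = (0.9908,-0.1352)
P = B + 1.68·ex + 3.27·ey = (5.9383,0.6214)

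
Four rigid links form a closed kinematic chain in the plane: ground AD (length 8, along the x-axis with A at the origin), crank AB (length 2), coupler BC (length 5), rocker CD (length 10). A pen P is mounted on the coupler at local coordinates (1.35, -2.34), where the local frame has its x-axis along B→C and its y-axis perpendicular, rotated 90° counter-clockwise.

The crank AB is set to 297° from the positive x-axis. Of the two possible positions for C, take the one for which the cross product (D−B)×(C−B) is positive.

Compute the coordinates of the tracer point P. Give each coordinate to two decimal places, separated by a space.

A=(0,0), D=(8.00,0)
B = A + 2.00·(cos297°, sin297°) = (0.9080, -1.7820)
|BD| = 7.3125
circle(B,5.00) ∩ circle(D,10.00): a=-1.4720, h=4.7784
  candidates: C₊=(-1.6841,2.4936) cross=34.942; C₋=(0.6449,-6.7751) cross=-34.942
  mode + wants cross > 0 → take C=(-1.6841,2.4936) (cross=34.942)
ex = (C−B)/|BC| = (-0.5184,0.8551); ey = (-0.8551,-0.5184)
P = B + 1.35·ex + -2.34·ey = (2.2091,0.5855)

2.21 0.59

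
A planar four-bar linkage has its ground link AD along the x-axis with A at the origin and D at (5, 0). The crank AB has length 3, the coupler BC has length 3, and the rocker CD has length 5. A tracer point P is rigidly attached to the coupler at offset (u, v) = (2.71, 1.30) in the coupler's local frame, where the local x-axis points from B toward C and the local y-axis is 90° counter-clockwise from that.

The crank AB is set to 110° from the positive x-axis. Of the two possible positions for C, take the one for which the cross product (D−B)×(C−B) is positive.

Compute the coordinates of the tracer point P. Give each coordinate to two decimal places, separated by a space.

1.08 4.96

A=(0,0), D=(5.00,0)
B = A + 3.00·(cos110°, sin110°) = (-1.0261, 2.8191)
|BD| = 6.6529
circle(B,3.00) ∩ circle(D,5.00): a=2.1239, h=2.1187
  candidates: C₊=(1.7955,3.8382) cross=14.095; C₋=(0.0000,0.0000) cross=-14.095
  mode + wants cross > 0 → take C=(1.7955,3.8382) (cross=14.095)
ex = (C−B)/|BC| = (0.9405,0.3397); ey = (-0.3397,0.9405)
P = B + 2.71·ex + 1.30·ey = (1.0812,4.9623)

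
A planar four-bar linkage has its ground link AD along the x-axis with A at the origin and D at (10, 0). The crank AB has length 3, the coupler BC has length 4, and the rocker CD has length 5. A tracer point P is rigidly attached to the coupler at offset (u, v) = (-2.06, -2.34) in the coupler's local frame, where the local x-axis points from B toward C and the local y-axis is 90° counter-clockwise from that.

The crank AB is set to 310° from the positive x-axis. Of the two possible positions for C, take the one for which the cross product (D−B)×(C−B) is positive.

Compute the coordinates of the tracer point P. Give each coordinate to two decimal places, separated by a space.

A=(0,0), D=(10.00,0)
B = A + 3.00·(cos310°, sin310°) = (1.9284, -2.2981)
|BD| = 8.3924
circle(B,4.00) ∩ circle(D,5.00): a=3.6600, h=1.6138
  candidates: C₊=(5.0066,0.2562) cross=13.544; C₋=(5.8904,-2.8480) cross=-13.544
  mode + wants cross > 0 → take C=(5.0066,0.2562) (cross=13.544)
ex = (C−B)/|BC| = (0.7696,0.6386); ey = (-0.6386,0.7696)
P = B + -2.06·ex + -2.34·ey = (1.8374,-5.4144)

1.84 -5.41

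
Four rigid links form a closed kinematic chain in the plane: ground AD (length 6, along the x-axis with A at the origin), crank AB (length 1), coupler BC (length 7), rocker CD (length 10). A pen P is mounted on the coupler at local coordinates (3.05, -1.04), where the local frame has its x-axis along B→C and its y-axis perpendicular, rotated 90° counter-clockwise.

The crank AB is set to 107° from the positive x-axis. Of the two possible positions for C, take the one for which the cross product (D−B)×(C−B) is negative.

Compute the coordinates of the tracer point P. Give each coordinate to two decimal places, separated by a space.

A=(0,0), D=(6.00,0)
B = A + 1.00·(cos107°, sin107°) = (-0.2924, 0.9563)
|BD| = 6.3646
circle(B,7.00) ∩ circle(D,10.00): a=-0.8242, h=6.9513
  candidates: C₊=(-0.0628,7.9525) cross=44.242; C₋=(-2.1517,-5.7922) cross=-44.242
  mode - wants cross < 0 → take C=(-2.1517,-5.7922) (cross=-44.242)
ex = (C−B)/|BC| = (-0.2656,-0.9641); ey = (0.9641,-0.2656)
P = B + 3.05·ex + -1.04·ey = (-2.1051,-1.7079)

-2.11 -1.71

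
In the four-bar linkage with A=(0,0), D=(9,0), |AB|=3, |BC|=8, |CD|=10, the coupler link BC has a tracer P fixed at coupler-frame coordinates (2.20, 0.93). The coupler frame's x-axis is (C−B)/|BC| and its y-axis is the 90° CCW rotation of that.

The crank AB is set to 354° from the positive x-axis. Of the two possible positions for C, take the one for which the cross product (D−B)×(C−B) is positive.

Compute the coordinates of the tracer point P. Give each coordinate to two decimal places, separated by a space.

1.95 1.84

A=(0,0), D=(9.00,0)
B = A + 3.00·(cos354°, sin354°) = (2.9836, -0.3136)
|BD| = 6.0246
circle(B,8.00) ∩ circle(D,10.00): a=0.0246, h=8.0000
  candidates: C₊=(2.5917,7.6768) cross=48.197; C₋=(3.4245,-8.3014) cross=-48.197
  mode + wants cross > 0 → take C=(2.5917,7.6768) (cross=48.197)
ex = (C−B)/|BC| = (-0.0490,0.9988); ey = (-0.9988,-0.0490)
P = B + 2.20·ex + 0.93·ey = (1.9469,1.8382)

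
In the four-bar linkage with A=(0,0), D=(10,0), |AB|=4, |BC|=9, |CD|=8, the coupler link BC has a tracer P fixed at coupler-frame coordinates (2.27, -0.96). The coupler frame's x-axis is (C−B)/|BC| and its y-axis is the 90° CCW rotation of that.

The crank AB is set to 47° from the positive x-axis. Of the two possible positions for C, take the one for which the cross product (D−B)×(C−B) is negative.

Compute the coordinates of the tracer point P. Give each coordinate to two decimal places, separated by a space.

A=(0,0), D=(10.00,0)
B = A + 4.00·(cos47°, sin47°) = (2.7280, 2.9254)
|BD| = 7.8384
circle(B,9.00) ∩ circle(D,8.00): a=5.0036, h=7.4809
  candidates: C₊=(10.1621,7.9984) cross=58.638; C₋=(4.5780,-5.8824) cross=-58.638
  mode - wants cross < 0 → take C=(4.5780,-5.8824) (cross=-58.638)
ex = (C−B)/|BC| = (0.2056,-0.9786); ey = (0.9786,0.2056)
P = B + 2.27·ex + -0.96·ey = (2.2551,0.5066)

2.26 0.51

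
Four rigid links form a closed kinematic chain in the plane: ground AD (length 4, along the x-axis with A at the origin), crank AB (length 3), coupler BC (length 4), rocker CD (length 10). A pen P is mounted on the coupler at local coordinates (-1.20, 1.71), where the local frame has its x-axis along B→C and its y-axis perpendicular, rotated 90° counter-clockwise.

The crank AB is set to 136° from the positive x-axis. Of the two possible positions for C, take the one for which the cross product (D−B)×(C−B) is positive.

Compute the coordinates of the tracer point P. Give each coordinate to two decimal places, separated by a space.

A=(0,0), D=(4.00,0)
B = A + 3.00·(cos136°, sin136°) = (-2.1580, 2.0840)
|BD| = 6.5011
circle(B,4.00) ∩ circle(D,10.00): a=-3.2099, h=2.3867
  candidates: C₊=(-4.4335,5.3737) cross=15.516; C₋=(-5.9636,0.8522) cross=-15.516
  mode + wants cross > 0 → take C=(-4.4335,5.3737) (cross=15.516)
ex = (C−B)/|BC| = (-0.5689,0.8224); ey = (-0.8224,-0.5689)
P = B + -1.20·ex + 1.71·ey = (-2.8818,0.1243)

-2.88 0.12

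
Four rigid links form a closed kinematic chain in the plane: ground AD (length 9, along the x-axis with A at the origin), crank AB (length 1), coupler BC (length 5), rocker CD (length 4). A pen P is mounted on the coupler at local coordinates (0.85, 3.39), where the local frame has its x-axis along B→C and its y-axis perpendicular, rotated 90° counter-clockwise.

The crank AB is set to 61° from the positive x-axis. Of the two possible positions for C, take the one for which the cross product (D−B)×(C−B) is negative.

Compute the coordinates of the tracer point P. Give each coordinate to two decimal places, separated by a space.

A=(0,0), D=(9.00,0)
B = A + 1.00·(cos61°, sin61°) = (0.4848, 0.8746)
|BD| = 8.5600
circle(B,5.00) ∩ circle(D,4.00): a=4.8057, h=1.3803
  candidates: C₊=(5.4064,1.7567) cross=11.816; C₋=(5.1243,-0.9895) cross=-11.816
  mode - wants cross < 0 → take C=(5.1243,-0.9895) (cross=-11.816)
ex = (C−B)/|BC| = (0.9279,-0.3728); ey = (0.3728,0.9279)
P = B + 0.85·ex + 3.39·ey = (2.5374,3.7033)

2.54 3.70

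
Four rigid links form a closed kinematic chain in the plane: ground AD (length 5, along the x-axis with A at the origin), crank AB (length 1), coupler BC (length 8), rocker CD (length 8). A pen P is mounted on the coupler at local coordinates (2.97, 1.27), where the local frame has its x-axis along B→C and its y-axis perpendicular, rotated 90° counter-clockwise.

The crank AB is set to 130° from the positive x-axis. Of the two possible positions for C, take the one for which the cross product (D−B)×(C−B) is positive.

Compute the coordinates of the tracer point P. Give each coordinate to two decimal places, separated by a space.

A=(0,0), D=(5.00,0)
B = A + 1.00·(cos130°, sin130°) = (-0.6428, 0.7660)
|BD| = 5.6945
circle(B,8.00) ∩ circle(D,8.00): a=2.8473, h=7.4762
  candidates: C₊=(3.1843,7.7912) cross=42.573; C₋=(1.1729,-7.0252) cross=-42.573
  mode + wants cross > 0 → take C=(3.1843,7.7912) (cross=42.573)
ex = (C−B)/|BC| = (0.4784,0.8781); ey = (-0.8781,0.4784)
P = B + 2.97·ex + 1.27·ey = (-0.3372,3.9817)

-0.34 3.98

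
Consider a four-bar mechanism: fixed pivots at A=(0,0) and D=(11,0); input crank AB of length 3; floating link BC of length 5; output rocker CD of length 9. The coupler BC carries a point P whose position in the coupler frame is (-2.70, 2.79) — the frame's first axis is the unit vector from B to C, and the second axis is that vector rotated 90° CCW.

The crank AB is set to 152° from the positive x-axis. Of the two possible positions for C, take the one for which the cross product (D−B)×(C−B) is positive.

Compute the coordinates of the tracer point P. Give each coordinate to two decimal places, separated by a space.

A=(0,0), D=(11.00,0)
B = A + 3.00·(cos152°, sin152°) = (-2.6488, 1.4084)
|BD| = 13.7213
circle(B,5.00) ∩ circle(D,9.00): a=4.8200, h=1.3294
  candidates: C₊=(2.2822,2.2360) cross=18.241; C₋=(2.0093,-0.4087) cross=-18.241
  mode + wants cross > 0 → take C=(2.2822,2.2360) (cross=18.241)
ex = (C−B)/|BC| = (0.9862,0.1655); ey = (-0.1655,0.9862)
P = B + -2.70·ex + 2.79·ey = (-5.7734,3.7130)

-5.77 3.71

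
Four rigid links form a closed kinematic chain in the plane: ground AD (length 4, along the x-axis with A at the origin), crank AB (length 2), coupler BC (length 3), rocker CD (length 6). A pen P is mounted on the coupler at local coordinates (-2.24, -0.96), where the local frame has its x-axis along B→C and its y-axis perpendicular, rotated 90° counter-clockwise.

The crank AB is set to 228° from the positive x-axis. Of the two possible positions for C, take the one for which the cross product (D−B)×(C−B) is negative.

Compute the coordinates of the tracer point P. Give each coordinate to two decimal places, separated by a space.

-3.07 0.23

A=(0,0), D=(4.00,0)
B = A + 2.00·(cos228°, sin228°) = (-1.3383, -1.4863)
|BD| = 5.5413
circle(B,3.00) ∩ circle(D,6.00): a=0.3344, h=2.9813
  candidates: C₊=(-1.8158,1.4755) cross=16.520; C₋=(-0.2165,-4.2687) cross=-16.520
  mode - wants cross < 0 → take C=(-0.2165,-4.2687) (cross=-16.520)
ex = (C−B)/|BC| = (0.3739,-0.9275); ey = (0.9275,0.3739)
P = B + -2.24·ex + -0.96·ey = (-3.0662,0.2322)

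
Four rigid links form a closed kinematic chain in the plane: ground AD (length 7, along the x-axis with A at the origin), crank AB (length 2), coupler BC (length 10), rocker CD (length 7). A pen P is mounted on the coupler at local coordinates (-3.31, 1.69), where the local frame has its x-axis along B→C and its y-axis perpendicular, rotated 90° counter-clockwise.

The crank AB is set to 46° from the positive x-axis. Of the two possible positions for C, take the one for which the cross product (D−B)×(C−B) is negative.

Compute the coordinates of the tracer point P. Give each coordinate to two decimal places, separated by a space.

A=(0,0), D=(7.00,0)
B = A + 2.00·(cos46°, sin46°) = (1.3893, 1.4387)
|BD| = 5.7922
circle(B,10.00) ∩ circle(D,7.00): a=7.2986, h=6.8360
  candidates: C₊=(10.1571,6.2476) cross=39.595; C₋=(6.7612,-6.9959) cross=-39.595
  mode - wants cross < 0 → take C=(6.7612,-6.9959) (cross=-39.595)
ex = (C−B)/|BC| = (0.5372,-0.8435); ey = (0.8435,0.5372)
P = B + -3.31·ex + 1.69·ey = (1.0367,5.1384)

1.04 5.14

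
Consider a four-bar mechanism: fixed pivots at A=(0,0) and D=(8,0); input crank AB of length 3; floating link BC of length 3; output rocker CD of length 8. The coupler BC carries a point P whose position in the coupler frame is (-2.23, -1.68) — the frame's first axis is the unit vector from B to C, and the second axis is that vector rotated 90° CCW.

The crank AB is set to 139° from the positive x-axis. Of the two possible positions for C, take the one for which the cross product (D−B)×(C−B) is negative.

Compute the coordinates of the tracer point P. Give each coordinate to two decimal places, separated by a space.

A=(0,0), D=(8.00,0)
B = A + 3.00·(cos139°, sin139°) = (-2.2641, 1.9682)
|BD| = 10.4511
circle(B,3.00) ∩ circle(D,8.00): a=2.5943, h=1.5066
  candidates: C₊=(0.5674,2.9592) cross=15.745; C₋=(0.0000,0.0000) cross=-15.745
  mode - wants cross < 0 → take C=(0.0000,0.0000) (cross=-15.745)
ex = (C−B)/|BC| = (0.7547,-0.6561); ey = (0.6561,0.7547)
P = B + -2.23·ex + -1.68·ey = (-5.0493,2.1633)

-5.05 2.16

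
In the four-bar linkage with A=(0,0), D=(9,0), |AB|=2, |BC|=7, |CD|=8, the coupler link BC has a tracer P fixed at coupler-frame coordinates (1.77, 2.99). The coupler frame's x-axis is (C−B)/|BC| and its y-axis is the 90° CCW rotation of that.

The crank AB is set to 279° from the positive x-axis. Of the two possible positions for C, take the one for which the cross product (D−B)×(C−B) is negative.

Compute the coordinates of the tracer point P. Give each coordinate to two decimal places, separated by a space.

A=(0,0), D=(9.00,0)
B = A + 2.00·(cos279°, sin279°) = (0.3129, -1.9754)
|BD| = 8.9089
circle(B,7.00) ∩ circle(D,8.00): a=3.6126, h=5.9958
  candidates: C₊=(2.5061,4.6722) cross=53.416; C₋=(5.1650,-7.0209) cross=-53.416
  mode - wants cross < 0 → take C=(5.1650,-7.0209) (cross=-53.416)
ex = (C−B)/|BC| = (0.6932,-0.7208); ey = (0.7208,0.6932)
P = B + 1.77·ex + 2.99·ey = (3.6949,-1.1786)

3.69 -1.18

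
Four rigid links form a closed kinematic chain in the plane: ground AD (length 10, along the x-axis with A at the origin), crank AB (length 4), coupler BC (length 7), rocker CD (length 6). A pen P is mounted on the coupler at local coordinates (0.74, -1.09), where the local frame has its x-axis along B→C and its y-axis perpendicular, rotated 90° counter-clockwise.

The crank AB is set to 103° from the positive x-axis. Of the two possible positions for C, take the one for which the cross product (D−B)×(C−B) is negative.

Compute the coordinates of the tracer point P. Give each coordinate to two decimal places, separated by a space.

-1.14 2.60

A=(0,0), D=(10.00,0)
B = A + 4.00·(cos103°, sin103°) = (-0.8998, 3.8975)
|BD| = 11.5757
circle(B,7.00) ∩ circle(D,6.00): a=6.3494, h=2.9471
  candidates: C₊=(6.0711,4.5348) cross=34.115; C₋=(4.0865,-1.0154) cross=-34.115
  mode - wants cross < 0 → take C=(4.0865,-1.0154) (cross=-34.115)
ex = (C−B)/|BC| = (0.7123,-0.7018); ey = (0.7018,0.7123)
P = B + 0.74·ex + -1.09·ey = (-1.1377,2.6017)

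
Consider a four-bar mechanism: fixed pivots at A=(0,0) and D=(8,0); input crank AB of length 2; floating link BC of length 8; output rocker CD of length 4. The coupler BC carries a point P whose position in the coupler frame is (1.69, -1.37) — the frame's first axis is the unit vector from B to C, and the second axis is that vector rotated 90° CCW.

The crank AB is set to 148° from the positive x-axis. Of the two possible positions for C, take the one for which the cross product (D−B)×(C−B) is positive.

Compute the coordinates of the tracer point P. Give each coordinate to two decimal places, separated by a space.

A=(0,0), D=(8.00,0)
B = A + 2.00·(cos148°, sin148°) = (-1.6961, 1.0598)
|BD| = 9.7538
circle(B,8.00) ∩ circle(D,4.00): a=7.3375, h=3.1877
  candidates: C₊=(5.9443,3.4314) cross=31.092; C₋=(5.2516,-2.9062) cross=-31.092
  mode + wants cross > 0 → take C=(5.9443,3.4314) (cross=31.092)
ex = (C−B)/|BC| = (0.9551,0.2964); ey = (-0.2964,0.9551)
P = B + 1.69·ex + -1.37·ey = (0.3241,0.2524)

0.32 0.25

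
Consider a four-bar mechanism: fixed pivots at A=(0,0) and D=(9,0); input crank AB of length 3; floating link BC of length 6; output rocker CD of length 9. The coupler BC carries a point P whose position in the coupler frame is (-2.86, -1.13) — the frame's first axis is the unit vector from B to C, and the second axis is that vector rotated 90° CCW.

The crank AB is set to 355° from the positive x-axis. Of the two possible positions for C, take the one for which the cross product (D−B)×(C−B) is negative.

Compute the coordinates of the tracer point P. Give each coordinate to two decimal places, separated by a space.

2.09 2.68

A=(0,0), D=(9.00,0)
B = A + 3.00·(cos355°, sin355°) = (2.9886, -0.2615)
|BD| = 6.0171
circle(B,6.00) ∩ circle(D,9.00): a=-0.7308, h=5.9553
  candidates: C₊=(1.9997,5.6565) cross=35.834; C₋=(2.5173,-6.2429) cross=-35.834
  mode - wants cross < 0 → take C=(2.5173,-6.2429) (cross=-35.834)
ex = (C−B)/|BC| = (-0.0786,-0.9969); ey = (0.9969,-0.0786)
P = B + -2.86·ex + -1.13·ey = (2.0867,2.6785)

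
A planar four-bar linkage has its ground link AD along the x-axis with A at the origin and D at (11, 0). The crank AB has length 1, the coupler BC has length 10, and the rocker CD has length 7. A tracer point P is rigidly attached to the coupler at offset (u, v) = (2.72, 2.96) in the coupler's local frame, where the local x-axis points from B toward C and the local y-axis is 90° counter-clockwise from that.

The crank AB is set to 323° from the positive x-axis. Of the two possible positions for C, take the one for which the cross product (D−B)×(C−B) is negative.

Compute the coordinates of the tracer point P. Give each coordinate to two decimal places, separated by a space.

4.75 0.12

A=(0,0), D=(11.00,0)
B = A + 1.00·(cos323°, sin323°) = (0.7986, -0.6018)
|BD| = 10.2191
circle(B,10.00) ∩ circle(D,7.00): a=7.6049, h=6.4935
  candidates: C₊=(8.0079,6.3283) cross=66.358; C₋=(8.7727,-6.6362) cross=-66.358
  mode - wants cross < 0 → take C=(8.7727,-6.6362) (cross=-66.358)
ex = (C−B)/|BC| = (0.7974,-0.6034); ey = (0.6034,0.7974)
P = B + 2.72·ex + 2.96·ey = (4.7538,0.1172)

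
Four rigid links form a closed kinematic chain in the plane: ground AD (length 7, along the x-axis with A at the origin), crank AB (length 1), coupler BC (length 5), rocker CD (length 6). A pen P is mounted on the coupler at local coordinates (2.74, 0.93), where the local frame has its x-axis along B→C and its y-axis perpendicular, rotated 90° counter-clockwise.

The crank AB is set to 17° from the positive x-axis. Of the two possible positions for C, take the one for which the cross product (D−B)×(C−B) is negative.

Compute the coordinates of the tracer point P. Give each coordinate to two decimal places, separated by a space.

2.86 -1.89

A=(0,0), D=(7.00,0)
B = A + 1.00·(cos17°, sin17°) = (0.9563, 0.2924)
|BD| = 6.0508
circle(B,5.00) ∩ circle(D,6.00): a=2.1164, h=4.5300
  candidates: C₊=(3.2891,4.7148) cross=27.410; C₋=(2.8513,-4.3346) cross=-27.410
  mode - wants cross < 0 → take C=(2.8513,-4.3346) (cross=-27.410)
ex = (C−B)/|BC| = (0.3790,-0.9254); ey = (0.9254,0.3790)
P = B + 2.74·ex + 0.93·ey = (2.8554,-1.8907)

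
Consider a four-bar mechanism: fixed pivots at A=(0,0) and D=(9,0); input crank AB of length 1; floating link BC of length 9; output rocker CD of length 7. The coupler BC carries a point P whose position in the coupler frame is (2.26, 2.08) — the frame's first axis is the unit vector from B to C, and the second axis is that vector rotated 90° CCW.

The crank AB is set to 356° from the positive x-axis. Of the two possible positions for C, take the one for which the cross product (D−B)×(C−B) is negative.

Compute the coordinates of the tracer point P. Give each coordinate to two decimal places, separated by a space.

4.06 -0.34

A=(0,0), D=(9.00,0)
B = A + 1.00·(cos356°, sin356°) = (0.9976, -0.0698)
|BD| = 8.0027
circle(B,9.00) ∩ circle(D,7.00): a=6.0007, h=6.7076
  candidates: C₊=(6.9396,6.6899) cross=53.679; C₋=(7.0565,-6.7248) cross=-53.679
  mode - wants cross < 0 → take C=(7.0565,-6.7248) (cross=-53.679)
ex = (C−B)/|BC| = (0.6732,-0.7394); ey = (0.7394,0.6732)
P = B + 2.26·ex + 2.08·ey = (4.0571,-0.3406)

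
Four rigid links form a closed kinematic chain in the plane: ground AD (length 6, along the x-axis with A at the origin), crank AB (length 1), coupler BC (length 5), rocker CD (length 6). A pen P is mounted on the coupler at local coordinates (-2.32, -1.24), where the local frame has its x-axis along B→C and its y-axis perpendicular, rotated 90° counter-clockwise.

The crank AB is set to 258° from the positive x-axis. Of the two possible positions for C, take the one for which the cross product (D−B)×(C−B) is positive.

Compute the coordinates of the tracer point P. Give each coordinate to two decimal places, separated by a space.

A=(0,0), D=(6.00,0)
B = A + 1.00·(cos258°, sin258°) = (-0.2079, -0.9781)
|BD| = 6.2845
circle(B,5.00) ∩ circle(D,6.00): a=2.2671, h=4.4565
  candidates: C₊=(1.3379,3.7769) cross=28.007; C₋=(2.7252,-5.0275) cross=-28.007
  mode + wants cross > 0 → take C=(1.3379,3.7769) (cross=28.007)
ex = (C−B)/|BC| = (0.3092,0.9510); ey = (-0.9510,0.3092)
P = B + -2.32·ex + -1.24·ey = (0.2541,-3.5679)

0.25 -3.57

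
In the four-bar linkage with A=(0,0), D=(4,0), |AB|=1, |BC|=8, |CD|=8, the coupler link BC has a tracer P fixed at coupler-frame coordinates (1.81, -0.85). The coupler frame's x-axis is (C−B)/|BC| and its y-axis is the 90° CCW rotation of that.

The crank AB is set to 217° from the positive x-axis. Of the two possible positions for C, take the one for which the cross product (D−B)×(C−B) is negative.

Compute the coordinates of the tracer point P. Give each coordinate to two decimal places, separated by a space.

-0.81 -2.60

A=(0,0), D=(4.00,0)
B = A + 1.00·(cos217°, sin217°) = (-0.7986, -0.6018)
|BD| = 4.8362
circle(B,8.00) ∩ circle(D,8.00): a=2.4181, h=7.6258
  candidates: C₊=(0.6517,7.2656) cross=36.880; C₋=(2.5496,-7.8674) cross=-36.880
  mode - wants cross < 0 → take C=(2.5496,-7.8674) (cross=-36.880)
ex = (C−B)/|BC| = (0.4185,-0.9082); ey = (0.9082,0.4185)
P = B + 1.81·ex + -0.85·ey = (-0.8131,-2.6014)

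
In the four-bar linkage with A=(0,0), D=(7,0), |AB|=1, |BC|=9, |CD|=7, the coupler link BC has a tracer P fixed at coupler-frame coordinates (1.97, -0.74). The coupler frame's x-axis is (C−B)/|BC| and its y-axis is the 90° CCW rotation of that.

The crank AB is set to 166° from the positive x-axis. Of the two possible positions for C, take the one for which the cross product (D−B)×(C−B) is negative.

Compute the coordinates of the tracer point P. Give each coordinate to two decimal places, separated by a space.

A=(0,0), D=(7.00,0)
B = A + 1.00·(cos166°, sin166°) = (-0.9703, 0.2419)
|BD| = 7.9740
circle(B,9.00) ∩ circle(D,7.00): a=5.9935, h=6.7140
  candidates: C₊=(5.2242,6.7710) cross=53.537; C₋=(4.8168,-6.6508) cross=-53.537
  mode - wants cross < 0 → take C=(4.8168,-6.6508) (cross=-53.537)
ex = (C−B)/|BC| = (0.6430,-0.7659); ey = (0.7659,0.6430)
P = B + 1.97·ex + -0.74·ey = (-0.2703,-1.7426)

-0.27 -1.74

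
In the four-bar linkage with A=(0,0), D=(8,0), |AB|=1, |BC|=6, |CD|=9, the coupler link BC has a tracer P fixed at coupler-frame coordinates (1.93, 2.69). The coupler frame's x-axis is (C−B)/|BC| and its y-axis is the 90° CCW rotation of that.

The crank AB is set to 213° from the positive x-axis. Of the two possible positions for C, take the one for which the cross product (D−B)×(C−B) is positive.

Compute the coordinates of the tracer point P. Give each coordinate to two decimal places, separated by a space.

A=(0,0), D=(8.00,0)
B = A + 1.00·(cos213°, sin213°) = (-0.8387, -0.5446)
|BD| = 8.8554
circle(B,6.00) ∩ circle(D,9.00): a=1.8869, h=5.6956
  candidates: C₊=(0.6944,5.2562) cross=50.437; C₋=(1.3950,-6.1134) cross=-50.437
  mode + wants cross > 0 → take C=(0.6944,5.2562) (cross=50.437)
ex = (C−B)/|BC| = (0.2555,0.9668); ey = (-0.9668,0.2555)
P = B + 1.93·ex + 2.69·ey = (-2.9463,2.0086)

-2.95 2.01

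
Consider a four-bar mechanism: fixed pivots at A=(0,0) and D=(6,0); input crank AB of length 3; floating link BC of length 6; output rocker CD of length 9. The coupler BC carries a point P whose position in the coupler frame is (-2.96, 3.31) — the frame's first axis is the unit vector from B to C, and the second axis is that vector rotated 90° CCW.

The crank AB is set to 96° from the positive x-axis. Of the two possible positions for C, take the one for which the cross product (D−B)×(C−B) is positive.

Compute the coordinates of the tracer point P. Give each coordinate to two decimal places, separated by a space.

A=(0,0), D=(6.00,0)
B = A + 3.00·(cos96°, sin96°) = (-0.3136, 2.9836)
|BD| = 6.9831
circle(B,6.00) ∩ circle(D,9.00): a=0.2694, h=5.9939
  candidates: C₊=(2.4910,8.2878) cross=41.856; C₋=(-2.6309,-2.5509) cross=-41.856
  mode + wants cross > 0 → take C=(2.4910,8.2878) (cross=41.856)
ex = (C−B)/|BC| = (0.4674,0.8840); ey = (-0.8840,0.4674)
P = B + -2.96·ex + 3.31·ey = (-4.6233,1.9140)

-4.62 1.91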